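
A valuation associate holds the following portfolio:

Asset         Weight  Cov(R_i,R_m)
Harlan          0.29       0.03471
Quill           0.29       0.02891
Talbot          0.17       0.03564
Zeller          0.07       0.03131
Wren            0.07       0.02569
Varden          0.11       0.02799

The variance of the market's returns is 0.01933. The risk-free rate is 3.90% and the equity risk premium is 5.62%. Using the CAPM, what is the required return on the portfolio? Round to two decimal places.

13.08%

β_Harlan = 0.03471 / 0.01933 = 1.7957
β_Quill = 0.02891 / 0.01933 = 1.4956
β_Talbot = 0.03564 / 0.01933 = 1.8438
β_Zeller = 0.03131 / 0.01933 = 1.6198
β_Wren = 0.02569 / 0.01933 = 1.3290
β_Varden = 0.02799 / 0.01933 = 1.4480
β_P = Σ w_i β_i = 0.29×1.7957 + 0.29×1.4956 + 0.17×1.8438 + 0.07×1.6198 + 0.07×1.3290 + 0.11×1.4480 = 1.6336
E(R_P) = R_f + β_P × MRP = 3.90% + 1.6336 × 5.62% = 13.08%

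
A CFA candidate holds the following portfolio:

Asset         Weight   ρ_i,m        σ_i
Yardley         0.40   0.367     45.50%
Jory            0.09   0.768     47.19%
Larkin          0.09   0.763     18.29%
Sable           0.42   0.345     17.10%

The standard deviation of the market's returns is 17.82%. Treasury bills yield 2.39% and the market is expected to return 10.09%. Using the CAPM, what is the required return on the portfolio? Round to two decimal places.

β_Yardley = 0.367 × 45.50% / 17.82% = 0.9371
β_Jory = 0.768 × 47.19% / 17.82% = 2.0338
β_Larkin = 0.763 × 18.29% / 17.82% = 0.7831
β_Sable = 0.345 × 17.10% / 17.82% = 0.3311
β_P = Σ w_i β_i = 0.40×0.9371 + 0.09×2.0338 + 0.09×0.7831 + 0.42×0.3311 = 0.7674
MRP = 10.09% − 2.39% = 7.70%
E(R_P) = R_f + β_P × MRP = 2.39% + 0.7674 × 7.70% = 8.30%

8.30%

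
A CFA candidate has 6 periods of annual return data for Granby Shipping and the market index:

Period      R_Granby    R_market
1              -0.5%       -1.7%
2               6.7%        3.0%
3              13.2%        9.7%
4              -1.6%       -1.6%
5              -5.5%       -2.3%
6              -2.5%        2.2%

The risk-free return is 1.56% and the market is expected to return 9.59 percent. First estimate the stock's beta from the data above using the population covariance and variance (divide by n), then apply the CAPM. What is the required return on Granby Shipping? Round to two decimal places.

12.61%

Mean R_i = (-0.5 + 6.7 + 13.2 − 1.6 − 5.5 − 2.5) / 6 = 1.6333%
Mean R_m = (-1.7 + 3.0 + 9.7 − 1.6 − 2.3 + 2.2) / 6 = 1.5500%
Σ(R_i − R̄_i)(R_m − R̄_m) = 143.5100  ⇒  Cov = 143.5100 / 6 = 23.9183
Σ(R_m − R̄_m)² = 104.2550  ⇒  Var(R_m) = 104.2550 / 6 = 17.3758
β = Cov / Var(R_m) = 23.9183 / 17.3758 = 1.3765
MRP = 9.59% − 1.56% = 8.03%
E(R) = R_f + β × MRP = 1.56% + 1.3765 × 8.03% = 12.61%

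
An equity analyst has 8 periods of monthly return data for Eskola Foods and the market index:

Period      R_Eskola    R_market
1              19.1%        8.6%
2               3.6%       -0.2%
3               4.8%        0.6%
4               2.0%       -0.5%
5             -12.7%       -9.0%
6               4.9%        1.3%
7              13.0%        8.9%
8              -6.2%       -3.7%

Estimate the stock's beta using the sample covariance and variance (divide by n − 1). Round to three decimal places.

Mean R_i = (19.1 + 3.6 + 4.8 + 2.0 − 12.7 + 4.9 + 13.0 − 6.2) / 8 = 3.5625%
Mean R_m = (8.6 − 0.2 + 0.6 − 0.5 − 9.0 + 1.3 + 8.9 − 3.7) / 8 = 0.7500%
Σ(R_i − R̄_i)(R_m − R̄_m) = 403.3550  ⇒  Cov = 403.3550 / 7 = 57.6221
Σ(R_m − R̄_m)² = 245.7000  ⇒  Var(R_m) = 245.7000 / 7 = 35.1000
β = Cov / Var(R_m) = 57.6221 / 35.1000 = 1.6417

1.642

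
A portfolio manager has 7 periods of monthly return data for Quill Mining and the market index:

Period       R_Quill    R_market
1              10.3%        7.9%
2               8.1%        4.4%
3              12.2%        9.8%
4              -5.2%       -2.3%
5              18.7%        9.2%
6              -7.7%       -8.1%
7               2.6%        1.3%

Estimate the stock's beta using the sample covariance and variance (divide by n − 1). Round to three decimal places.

1.370

Mean R_i = (10.3 + 8.1 + 12.2 − 5.2 + 18.7 − 7.7 + 2.6) / 7 = 5.5714%
Mean R_m = (7.9 + 4.4 + 9.8 − 2.3 + 9.2 − 8.1 + 1.3) / 7 = 3.1714%
Σ(R_i − R̄_i)(R_m − R̄_m) = 362.6343  ⇒  Cov = 362.6343 / 6 = 60.4391
Σ(R_m − R̄_m)² = 264.6343  ⇒  Var(R_m) = 264.6343 / 6 = 44.1057
β = Cov / Var(R_m) = 60.4391 / 44.1057 = 1.3703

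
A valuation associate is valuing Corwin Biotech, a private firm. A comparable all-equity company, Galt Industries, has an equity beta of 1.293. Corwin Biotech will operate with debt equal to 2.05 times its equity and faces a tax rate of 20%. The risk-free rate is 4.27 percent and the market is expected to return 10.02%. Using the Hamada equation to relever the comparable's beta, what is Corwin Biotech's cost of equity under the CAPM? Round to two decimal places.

β_L = β_U × [1 + (1 − t)(D/E)] = 1.293 × [1 + (1 − 0.20) × 2.05]
    = 1.293 × [1 + 0.80 × 2.05] = 1.293 × 2.6400 = 3.4135
MRP = 10.02% − 4.27% = 5.75%
E(R) = R_f + β_L × MRP = 4.27% + 3.4135 × 5.75% = 23.90%

23.90%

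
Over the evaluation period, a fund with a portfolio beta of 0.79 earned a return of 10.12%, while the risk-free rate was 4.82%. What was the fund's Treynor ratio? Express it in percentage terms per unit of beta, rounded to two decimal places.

6.71%

Treynor = (R_P − R_f) / β_P = (10.12% − 4.82%) / 0.7900 = 5.30% / 0.7900 = 6.71%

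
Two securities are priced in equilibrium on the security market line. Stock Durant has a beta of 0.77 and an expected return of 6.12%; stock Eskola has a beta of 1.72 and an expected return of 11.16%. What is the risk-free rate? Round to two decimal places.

Both satisfy E(R) = R_f + β·MRP, so the slope of the SML is
MRP = (11.16% − 6.12%) / (1.72 − 0.77) = 5.04% / 0.95 = 5.3053%
R_f = E(R_Durant) − β_Durant·MRP = 6.12% − 0.77 × 5.3053% = 2.0349%

2.03%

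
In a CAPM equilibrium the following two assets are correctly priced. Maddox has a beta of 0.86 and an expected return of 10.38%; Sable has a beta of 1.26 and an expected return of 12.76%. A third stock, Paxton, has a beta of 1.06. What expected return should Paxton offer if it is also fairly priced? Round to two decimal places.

MRP (SML slope) = (12.76% − 10.38%) / (1.26 − 0.86) = 2.38% / 0.40 = 5.9500%
R_f (intercept) = 10.38% − 0.86 × 5.9500% = 5.2630%
E(R_Paxton) = R_f + β × MRP = 5.2630% + 1.06 × 5.9500% = 11.57%

11.57%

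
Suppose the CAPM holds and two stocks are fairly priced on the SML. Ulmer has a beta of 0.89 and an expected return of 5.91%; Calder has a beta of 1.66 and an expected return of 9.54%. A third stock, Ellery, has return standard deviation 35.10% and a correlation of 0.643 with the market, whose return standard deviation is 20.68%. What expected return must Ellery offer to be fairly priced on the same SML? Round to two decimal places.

MRP = (9.54% − 5.91%) / (1.66 − 0.89) = 4.7143%
R_f = 5.91% − 0.89 × 4.7143% = 1.7143%
β_Ellery = ρ·σ_i/σ_m = 0.643 × 35.10 / 20.68 = 1.0914
E(R_Ellery) = R_f + β × MRP = 1.7143% + 1.0914 × 4.7143% = 6.86%

6.86%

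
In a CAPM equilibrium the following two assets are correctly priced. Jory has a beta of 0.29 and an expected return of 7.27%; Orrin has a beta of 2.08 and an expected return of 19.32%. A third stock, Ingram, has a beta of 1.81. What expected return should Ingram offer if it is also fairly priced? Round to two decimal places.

MRP (SML slope) = (19.32% − 7.27%) / (2.08 − 0.29) = 12.05% / 1.79 = 6.7318%
R_f (intercept) = 7.27% − 0.29 × 6.7318% = 5.3178%
E(R_Ingram) = R_f + β × MRP = 5.3178% + 1.81 × 6.7318% = 17.50%

17.50%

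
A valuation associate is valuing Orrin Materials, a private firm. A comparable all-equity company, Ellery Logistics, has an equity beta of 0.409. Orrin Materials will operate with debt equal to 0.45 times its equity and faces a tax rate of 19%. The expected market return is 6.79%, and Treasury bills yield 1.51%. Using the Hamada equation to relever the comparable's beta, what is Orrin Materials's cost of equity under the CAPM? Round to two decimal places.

β_L = β_U × [1 + (1 − t)(D/E)] = 0.409 × [1 + (1 − 0.19) × 0.45]
    = 0.409 × [1 + 0.81 × 0.45] = 0.409 × 1.3645 = 0.5581
MRP = 6.79% − 1.51% = 5.28%
E(R) = R_f + β_L × MRP = 1.51% + 0.5581 × 5.28% = 4.46%

4.46%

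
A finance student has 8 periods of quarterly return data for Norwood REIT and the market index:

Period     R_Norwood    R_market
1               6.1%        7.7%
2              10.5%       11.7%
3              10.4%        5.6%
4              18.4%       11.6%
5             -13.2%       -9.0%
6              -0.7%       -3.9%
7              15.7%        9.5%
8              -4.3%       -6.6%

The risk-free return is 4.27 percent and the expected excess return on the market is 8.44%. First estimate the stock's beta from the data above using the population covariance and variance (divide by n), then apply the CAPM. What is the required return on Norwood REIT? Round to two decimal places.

Mean R_i = (6.1 + 10.5 + 10.4 + 18.4 − 13.2 − 0.7 + 15.7 − 4.3) / 8 = 5.3625%
Mean R_m = (7.7 + 11.7 + 5.6 + 11.6 − 9.0 − 3.9 + 9.5 − 6.6) / 8 = 3.3250%
Σ(R_i − R̄_i)(R_m − R̄_m) = 597.9175  ⇒  Cov = 597.9175 / 8 = 74.7397
Σ(R_m − R̄_m)² = 503.6750  ⇒  Var(R_m) = 503.6750 / 8 = 62.9594
β = Cov / Var(R_m) = 74.7397 / 62.9594 = 1.1871
E(R) = R_f + β × MRP = 4.27% + 1.1871 × 8.44% = 14.29%

14.29%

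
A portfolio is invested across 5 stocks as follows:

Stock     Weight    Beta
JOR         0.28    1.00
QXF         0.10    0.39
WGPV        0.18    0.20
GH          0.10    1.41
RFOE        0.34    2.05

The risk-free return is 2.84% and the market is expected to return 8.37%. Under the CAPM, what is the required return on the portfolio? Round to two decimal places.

β_P = Σ w_i β_i = 0.28×1.00 + 0.10×0.39 + 0.18×0.20 + 0.10×1.41 + 0.34×2.05 = 1.1930
MRP = 8.37% − 2.84% = 5.53%
E(R_P) = R_f + β_P × MRP = 2.84% + 1.1930 × 5.53% = 9.44%

9.44%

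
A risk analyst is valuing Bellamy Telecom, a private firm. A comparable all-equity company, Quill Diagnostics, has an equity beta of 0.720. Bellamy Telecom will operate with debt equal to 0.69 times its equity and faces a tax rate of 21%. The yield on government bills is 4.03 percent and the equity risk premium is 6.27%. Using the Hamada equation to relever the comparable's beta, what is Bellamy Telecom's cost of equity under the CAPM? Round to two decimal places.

11.01%

β_L = β_U × [1 + (1 − t)(D/E)] = 0.720 × [1 + (1 − 0.21) × 0.69]
    = 0.720 × [1 + 0.79 × 0.69] = 0.720 × 1.5451 = 1.1125
E(R) = R_f + β_L × MRP = 4.03% + 1.1125 × 6.27% = 11.01%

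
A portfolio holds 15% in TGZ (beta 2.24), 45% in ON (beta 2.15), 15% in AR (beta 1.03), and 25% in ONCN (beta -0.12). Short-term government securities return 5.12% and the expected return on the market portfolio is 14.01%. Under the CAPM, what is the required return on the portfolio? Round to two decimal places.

17.81%

β_P = Σ w_i β_i = 0.15×2.24 + 0.45×2.15 + 0.15×1.03 + 0.25×-0.12 = 1.4280
MRP = 14.01% − 5.12% = 8.89%
E(R_P) = R_f + β_P × MRP = 5.12% + 1.4280 × 8.89% = 17.81%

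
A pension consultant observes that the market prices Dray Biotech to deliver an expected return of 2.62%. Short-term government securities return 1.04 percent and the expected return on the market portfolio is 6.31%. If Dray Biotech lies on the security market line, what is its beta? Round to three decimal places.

0.300

MRP = 6.31% − 1.04% = 5.27%
β = (E(R) − R_f) / MRP = (2.62% − 1.04%) / 5.27% = 1.58% / 5.27% = 0.300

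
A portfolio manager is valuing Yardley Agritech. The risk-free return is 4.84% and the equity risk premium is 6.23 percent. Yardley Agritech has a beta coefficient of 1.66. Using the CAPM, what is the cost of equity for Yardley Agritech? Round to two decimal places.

E(R) = R_f + β × MRP = 4.84% + 1.66 × 6.23% = 15.18%

15.18%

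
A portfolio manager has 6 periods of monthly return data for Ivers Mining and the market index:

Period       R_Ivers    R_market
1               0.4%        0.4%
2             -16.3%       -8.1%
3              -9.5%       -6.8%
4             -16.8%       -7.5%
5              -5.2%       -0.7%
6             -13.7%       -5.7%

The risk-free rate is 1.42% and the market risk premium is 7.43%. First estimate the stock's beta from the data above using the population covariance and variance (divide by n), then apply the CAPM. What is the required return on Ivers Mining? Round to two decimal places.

14.24%

Mean R_i = (0.4 − 16.3 − 9.5 − 16.8 − 5.2 − 13.7) / 6 = -10.1833%
Mean R_m = (0.4 − 8.1 − 6.8 − 7.5 − 0.7 − 5.7) / 6 = -4.7333%
Σ(R_i − R̄_i)(R_m − R̄_m) = 115.3133  ⇒  Cov = 115.3133 / 6 = 19.2189
Σ(R_m − R̄_m)² = 66.8133  ⇒  Var(R_m) = 66.8133 / 6 = 11.1356
β = Cov / Var(R_m) = 19.2189 / 11.1356 = 1.7259
E(R) = R_f + β × MRP = 1.42% + 1.7259 × 7.43% = 14.24%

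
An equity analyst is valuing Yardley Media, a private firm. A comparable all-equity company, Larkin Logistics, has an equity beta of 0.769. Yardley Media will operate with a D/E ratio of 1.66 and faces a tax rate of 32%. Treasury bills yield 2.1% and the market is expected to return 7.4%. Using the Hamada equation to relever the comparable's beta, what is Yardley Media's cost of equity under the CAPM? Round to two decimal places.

β_L = β_U × [1 + (1 − t)(D/E)] = 0.769 × [1 + (1 − 0.32) × 1.66]
    = 0.769 × [1 + 0.68 × 1.66] = 0.769 × 2.1288 = 1.6370
MRP = 7.4% − 2.1% = 5.30%
E(R) = R_f + β_L × MRP = 2.1% + 1.6370 × 5.3% = 10.78%

10.78%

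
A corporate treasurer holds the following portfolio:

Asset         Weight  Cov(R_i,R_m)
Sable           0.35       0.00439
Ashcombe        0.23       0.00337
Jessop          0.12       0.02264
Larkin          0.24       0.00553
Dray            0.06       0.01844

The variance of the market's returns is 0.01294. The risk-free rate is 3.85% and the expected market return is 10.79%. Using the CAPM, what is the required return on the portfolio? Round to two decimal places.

7.85%

β_Sable = 0.00439 / 0.01294 = 0.3393
β_Ashcombe = 0.00337 / 0.01294 = 0.2604
β_Jessop = 0.02264 / 0.01294 = 1.7496
β_Larkin = 0.00553 / 0.01294 = 0.4274
β_Dray = 0.01844 / 0.01294 = 1.4250
β_P = Σ w_i β_i = 0.35×0.3393 + 0.23×0.2604 + 0.12×1.7496 + 0.24×0.4274 + 0.06×1.4250 = 0.5767
MRP = 10.79% − 3.85% = 6.94%
E(R_P) = R_f + β_P × MRP = 3.85% + 0.5767 × 6.94% = 7.85%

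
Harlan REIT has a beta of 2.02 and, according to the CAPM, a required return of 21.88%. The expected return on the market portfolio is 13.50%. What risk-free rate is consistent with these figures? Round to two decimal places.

E(R) = R_f + β(E(R_m) − R_f) = R_f(1 − β) + β·E(R_m)
21.88% = R_f × (1 − 2.02) + 2.02 × 13.50%
21.88% = R_f × -1.02 + 27.2700%
R_f = (21.88% − 27.2700%) / -1.02 = 5.28%

5.28%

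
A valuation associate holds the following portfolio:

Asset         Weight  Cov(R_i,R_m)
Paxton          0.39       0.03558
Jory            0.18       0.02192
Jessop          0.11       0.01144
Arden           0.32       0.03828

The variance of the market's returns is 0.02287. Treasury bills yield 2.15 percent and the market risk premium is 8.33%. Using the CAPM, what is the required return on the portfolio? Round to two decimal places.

13.56%

β_Paxton = 0.03558 / 0.02287 = 1.5557
β_Jory = 0.02192 / 0.02287 = 0.9585
β_Jessop = 0.01144 / 0.02287 = 0.5002
β_Arden = 0.03828 / 0.02287 = 1.6738
β_P = Σ w_i β_i = 0.39×1.5557 + 0.18×0.9585 + 0.11×0.5002 + 0.32×1.6738 = 1.3699
E(R_P) = R_f + β_P × MRP = 2.15% + 1.3699 × 8.33% = 13.56%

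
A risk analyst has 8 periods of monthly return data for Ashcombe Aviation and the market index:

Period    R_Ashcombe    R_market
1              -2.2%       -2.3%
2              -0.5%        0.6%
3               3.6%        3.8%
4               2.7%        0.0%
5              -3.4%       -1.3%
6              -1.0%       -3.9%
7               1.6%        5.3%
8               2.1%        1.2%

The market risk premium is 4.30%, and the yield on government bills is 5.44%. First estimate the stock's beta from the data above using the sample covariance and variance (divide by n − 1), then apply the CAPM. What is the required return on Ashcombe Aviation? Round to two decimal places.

Mean R_i = (-2.2 − 0.5 + 3.6 + 2.7 − 3.4 − 1.0 + 1.6 + 2.1) / 8 = 0.3625%
Mean R_m = (-2.3 + 0.6 + 3.8 + 0.0 − 1.3 − 3.9 + 5.3 + 1.2) / 8 = 0.4250%
Σ(R_i − R̄_i)(R_m − R̄_m) = 36.5275  ⇒  Cov = 36.5275 / 7 = 5.2182
Σ(R_m − R̄_m)² = 65.0750  ⇒  Var(R_m) = 65.0750 / 7 = 9.2964
β = Cov / Var(R_m) = 5.2182 / 9.2964 = 0.5613
E(R) = R_f + β × MRP = 5.44% + 0.5613 × 4.30% = 7.85%

7.85%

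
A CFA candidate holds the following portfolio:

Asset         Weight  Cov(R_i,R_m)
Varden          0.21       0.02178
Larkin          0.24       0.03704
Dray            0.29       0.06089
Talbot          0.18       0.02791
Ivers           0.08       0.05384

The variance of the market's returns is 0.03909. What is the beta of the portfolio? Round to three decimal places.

1.035

β_Varden = 0.02178 / 0.03909 = 0.5572
β_Larkin = 0.03704 / 0.03909 = 0.9476
β_Dray = 0.06089 / 0.03909 = 1.5577
β_Talbot = 0.02791 / 0.03909 = 0.7140
β_Ivers = 0.05384 / 0.03909 = 1.3773
β_P = Σ w_i β_i = 0.21×0.5572 + 0.24×0.9476 + 0.29×1.5577 + 0.18×0.7140 + 0.08×1.3773 = 1.0349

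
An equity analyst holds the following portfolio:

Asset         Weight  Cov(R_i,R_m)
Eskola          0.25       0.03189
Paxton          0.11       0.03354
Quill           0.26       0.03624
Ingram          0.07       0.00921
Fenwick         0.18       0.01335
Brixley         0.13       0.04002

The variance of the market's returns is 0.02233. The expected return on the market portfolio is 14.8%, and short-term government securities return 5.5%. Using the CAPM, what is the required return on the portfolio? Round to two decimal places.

17.72%

β_Eskola = 0.03189 / 0.02233 = 1.4281
β_Paxton = 0.03354 / 0.02233 = 1.5020
β_Quill = 0.03624 / 0.02233 = 1.6229
β_Ingram = 0.00921 / 0.02233 = 0.4124
β_Fenwick = 0.01335 / 0.02233 = 0.5979
β_Brixley = 0.04002 / 0.02233 = 1.7922
β_P = Σ w_i β_i = 0.25×1.4281 + 0.11×1.5020 + 0.26×1.6229 + 0.07×0.4124 + 0.18×0.5979 + 0.13×1.7922 = 1.3137
MRP = 14.8% − 5.5% = 9.30%
E(R_P) = R_f + β_P × MRP = 5.5% + 1.3137 × 9.3% = 17.72%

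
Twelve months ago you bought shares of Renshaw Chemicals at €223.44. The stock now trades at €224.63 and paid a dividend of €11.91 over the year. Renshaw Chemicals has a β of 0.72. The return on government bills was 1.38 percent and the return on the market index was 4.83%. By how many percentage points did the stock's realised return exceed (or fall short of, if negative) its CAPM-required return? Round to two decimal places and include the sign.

Realised HPR = (P1 + D1 − P0) / P0 = (224.63 + 11.91 − 223.44) / 223.44 = 13.10 / 223.44 = 5.8629%
MRP = 4.83% − 1.38% = 3.45%
CAPM required = R_f + β·MRP = 1.38% + 0.72 × 3.45% = 3.8640%
α = realised − required = 5.8629% − 3.8640% = +2.00%

+2.00%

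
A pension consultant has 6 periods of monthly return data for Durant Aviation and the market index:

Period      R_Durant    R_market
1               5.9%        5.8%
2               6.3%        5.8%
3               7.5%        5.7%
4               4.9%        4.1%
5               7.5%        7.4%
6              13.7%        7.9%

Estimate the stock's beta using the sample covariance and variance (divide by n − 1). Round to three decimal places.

Mean R_i = (5.9 + 6.3 + 7.5 + 4.9 + 7.5 + 13.7) / 6 = 7.6333%
Mean R_m = (5.8 + 5.8 + 5.7 + 4.1 + 7.4 + 7.9) / 6 = 6.1167%
Σ(R_i − R̄_i)(R_m − R̄_m) = 17.1867  ⇒  Cov = 17.1867 / 5 = 3.4373
Σ(R_m − R̄_m)² = 9.2683  ⇒  Var(R_m) = 9.2683 / 5 = 1.8537
β = Cov / Var(R_m) = 3.4373 / 1.8537 = 1.8543

1.854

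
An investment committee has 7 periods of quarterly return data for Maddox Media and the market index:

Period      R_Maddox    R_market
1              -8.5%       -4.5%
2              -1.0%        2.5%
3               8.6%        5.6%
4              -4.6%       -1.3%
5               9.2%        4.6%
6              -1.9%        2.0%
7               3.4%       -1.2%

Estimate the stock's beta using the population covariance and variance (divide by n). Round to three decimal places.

1.527

Mean R_i = (-8.5 − 1.0 + 8.6 − 4.6 + 9.2 − 1.9 + 3.4) / 7 = 0.7429%
Mean R_m = (-4.5 + 2.5 + 5.6 − 1.3 + 4.6 + 2.0 − 1.2) / 7 = 1.1000%
Σ(R_i − R̄_i)(R_m − R̄_m) = 118.6100  ⇒  Cov = 118.6100 / 7 = 16.9443
Σ(R_m − R̄_m)² = 77.6800  ⇒  Var(R_m) = 77.6800 / 7 = 11.0971
β = Cov / Var(R_m) = 16.9443 / 11.0971 = 1.5269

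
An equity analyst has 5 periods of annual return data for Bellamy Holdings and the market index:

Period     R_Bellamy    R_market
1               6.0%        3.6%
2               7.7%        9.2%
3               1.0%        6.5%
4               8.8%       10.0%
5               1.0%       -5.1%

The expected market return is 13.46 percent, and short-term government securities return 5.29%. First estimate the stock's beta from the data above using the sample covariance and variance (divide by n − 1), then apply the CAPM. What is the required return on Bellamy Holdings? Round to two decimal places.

Mean R_i = (6.0 + 7.7 + 1.0 + 8.8 + 1.0) / 5 = 4.9000%
Mean R_m = (3.6 + 9.2 + 6.5 + 10.0 − 5.1) / 5 = 4.8400%
Σ(R_i − R̄_i)(R_m − R̄_m) = 63.2600  ⇒  Cov = 63.2600 / 4 = 15.8150
Σ(R_m − R̄_m)² = 148.7320  ⇒  Var(R_m) = 148.7320 / 4 = 37.1830
β = Cov / Var(R_m) = 15.8150 / 37.1830 = 0.4253
MRP = 13.46% − 5.29% = 8.17%
E(R) = R_f + β × MRP = 5.29% + 0.4253 × 8.17% = 8.76%

8.76%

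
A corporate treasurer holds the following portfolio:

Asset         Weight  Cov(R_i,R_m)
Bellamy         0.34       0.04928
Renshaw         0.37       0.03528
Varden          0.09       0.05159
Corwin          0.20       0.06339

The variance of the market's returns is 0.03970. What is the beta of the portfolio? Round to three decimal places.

β_Bellamy = 0.04928 / 0.03970 = 1.2413
β_Renshaw = 0.03528 / 0.03970 = 0.8887
β_Varden = 0.05159 / 0.03970 = 1.2995
β_Corwin = 0.06339 / 0.03970 = 1.5967
β_P = Σ w_i β_i = 0.34×1.2413 + 0.37×0.8887 + 0.09×1.2995 + 0.20×1.5967 = 1.1872

1.187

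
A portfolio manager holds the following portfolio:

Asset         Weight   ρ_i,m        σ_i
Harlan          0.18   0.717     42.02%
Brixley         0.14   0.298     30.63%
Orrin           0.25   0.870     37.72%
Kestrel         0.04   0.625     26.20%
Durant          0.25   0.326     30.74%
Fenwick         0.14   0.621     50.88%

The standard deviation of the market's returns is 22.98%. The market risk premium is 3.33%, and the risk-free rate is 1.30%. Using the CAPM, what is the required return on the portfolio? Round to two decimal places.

4.56%

β_Harlan = 0.717 × 42.02% / 22.98% = 1.3111
β_Brixley = 0.298 × 30.63% / 22.98% = 0.3972
β_Orrin = 0.870 × 37.72% / 22.98% = 1.4280
β_Kestrel = 0.625 × 26.20% / 22.98% = 0.7126
β_Durant = 0.326 × 30.74% / 22.98% = 0.4361
β_Fenwick = 0.621 × 50.88% / 22.98% = 1.3750
β_P = Σ w_i β_i = 0.18×1.3111 + 0.14×0.3972 + 0.25×1.4280 + 0.04×0.7126 + 0.25×0.4361 + 0.14×1.3750 = 0.9786
E(R_P) = R_f + β_P × MRP = 1.30% + 0.9786 × 3.33% = 4.56%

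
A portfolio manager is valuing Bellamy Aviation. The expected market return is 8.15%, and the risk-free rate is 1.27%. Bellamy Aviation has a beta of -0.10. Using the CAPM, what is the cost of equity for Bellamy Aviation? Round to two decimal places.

0.58%

Market risk premium = E(R_m) − R_f = 8.15% − 1.27% = 6.88%
E(R) = R_f + β × MRP = 1.27% + -0.10 × 6.88% = 0.58%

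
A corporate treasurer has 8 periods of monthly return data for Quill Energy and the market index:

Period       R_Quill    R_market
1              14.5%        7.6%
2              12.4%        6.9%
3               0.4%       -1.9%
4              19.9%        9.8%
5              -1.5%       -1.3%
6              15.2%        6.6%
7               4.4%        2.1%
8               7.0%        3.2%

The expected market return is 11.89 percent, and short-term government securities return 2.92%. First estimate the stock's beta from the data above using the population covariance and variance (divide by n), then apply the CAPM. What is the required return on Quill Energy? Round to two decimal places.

18.64%

Mean R_i = (14.5 + 12.4 + 0.4 + 19.9 − 1.5 + 15.2 + 4.4 + 7.0) / 8 = 9.0375%
Mean R_m = (7.6 + 6.9 − 1.9 + 9.8 − 1.3 + 6.6 + 2.1 + 3.2) / 8 = 4.1250%
Σ(R_i − R̄_i)(R_m − R̄_m) = 225.6925  ⇒  Cov = 225.6925 / 8 = 28.2116
Σ(R_m − R̄_m)² = 128.7950  ⇒  Var(R_m) = 128.7950 / 8 = 16.0994
β = Cov / Var(R_m) = 28.2116 / 16.0994 = 1.7523
MRP = 11.89% − 2.92% = 8.97%
E(R) = R_f + β × MRP = 2.92% + 1.7523 × 8.97% = 18.64%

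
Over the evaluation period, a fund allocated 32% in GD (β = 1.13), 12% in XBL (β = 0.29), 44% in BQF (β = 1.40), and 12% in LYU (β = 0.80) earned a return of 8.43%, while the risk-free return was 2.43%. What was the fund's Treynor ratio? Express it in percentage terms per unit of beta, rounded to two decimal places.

β_P = 0.32×1.13 + 0.12×0.29 + 0.44×1.40 + 0.12×0.80 = 1.1084
Treynor = (R_P − R_f) / β_P = (8.43% − 2.43%) / 1.1084 = 6.00% / 1.1084 = 5.41%

5.41%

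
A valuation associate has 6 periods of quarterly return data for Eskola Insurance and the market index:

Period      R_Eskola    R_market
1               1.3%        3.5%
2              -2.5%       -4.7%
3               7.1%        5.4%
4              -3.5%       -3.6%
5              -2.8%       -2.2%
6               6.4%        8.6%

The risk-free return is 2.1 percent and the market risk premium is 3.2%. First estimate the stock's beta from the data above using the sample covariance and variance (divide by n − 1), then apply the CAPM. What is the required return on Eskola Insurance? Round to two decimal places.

Mean R_i = (1.3 − 2.5 + 7.1 − 3.5 − 2.8 + 6.4) / 6 = 1.0000%
Mean R_m = (3.5 − 4.7 + 5.4 − 3.6 − 2.2 + 8.6) / 6 = 1.1667%
Σ(R_i − R̄_i)(R_m − R̄_m) = 121.4400  ⇒  Cov = 121.4400 / 5 = 24.2880
Σ(R_m − R̄_m)² = 147.0933  ⇒  Var(R_m) = 147.0933 / 5 = 29.4187
β = Cov / Var(R_m) = 24.2880 / 29.4187 = 0.8256
E(R) = R_f + β × MRP = 2.1% + 0.8256 × 3.2% = 4.74%

4.74%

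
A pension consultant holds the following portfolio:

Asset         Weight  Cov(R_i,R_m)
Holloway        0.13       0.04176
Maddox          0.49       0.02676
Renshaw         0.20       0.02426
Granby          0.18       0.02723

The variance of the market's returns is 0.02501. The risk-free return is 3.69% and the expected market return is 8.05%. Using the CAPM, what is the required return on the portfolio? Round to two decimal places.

8.62%

β_Holloway = 0.04176 / 0.02501 = 1.6697
β_Maddox = 0.02676 / 0.02501 = 1.0700
β_Renshaw = 0.02426 / 0.02501 = 0.9700
β_Granby = 0.02723 / 0.02501 = 1.0888
β_P = Σ w_i β_i = 0.13×1.6697 + 0.49×1.0700 + 0.20×0.9700 + 0.18×1.0888 = 1.1313
MRP = 8.05% − 3.69% = 4.36%
E(R_P) = R_f + β_P × MRP = 3.69% + 1.1313 × 4.36% = 8.62%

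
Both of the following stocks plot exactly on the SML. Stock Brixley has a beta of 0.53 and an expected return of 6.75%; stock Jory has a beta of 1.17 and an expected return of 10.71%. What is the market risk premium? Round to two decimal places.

6.19%

Both satisfy E(R) = R_f + β·MRP, so the slope of the SML is
MRP = (10.71% − 6.75%) / (1.17 − 0.53) = 3.96% / 0.64 = 6.1875%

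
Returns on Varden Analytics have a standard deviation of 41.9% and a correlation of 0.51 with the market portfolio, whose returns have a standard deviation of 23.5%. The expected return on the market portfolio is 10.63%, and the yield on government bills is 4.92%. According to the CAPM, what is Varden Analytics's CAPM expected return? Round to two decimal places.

β = ρ × σ_i / σ_m = 0.51 × 41.9% / 23.5% = 0.9093
MRP = 10.63% − 4.92% = 5.71%
E(R) = 4.92% + 0.9093 × 5.71% = 10.11%

10.11%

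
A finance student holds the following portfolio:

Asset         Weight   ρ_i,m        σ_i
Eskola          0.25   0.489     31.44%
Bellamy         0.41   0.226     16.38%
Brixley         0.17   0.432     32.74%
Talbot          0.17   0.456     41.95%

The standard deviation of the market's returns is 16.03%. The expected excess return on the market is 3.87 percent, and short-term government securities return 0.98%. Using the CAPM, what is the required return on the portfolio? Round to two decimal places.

β_Eskola = 0.489 × 31.44% / 16.03% = 0.9591
β_Bellamy = 0.226 × 16.38% / 16.03% = 0.2309
β_Brixley = 0.432 × 32.74% / 16.03% = 0.8823
β_Talbot = 0.456 × 41.95% / 16.03% = 1.1933
β_P = Σ w_i β_i = 0.25×0.9591 + 0.41×0.2309 + 0.17×0.8823 + 0.17×1.1933 = 0.6873
E(R_P) = R_f + β_P × MRP = 0.98% + 0.6873 × 3.87% = 3.64%

3.64%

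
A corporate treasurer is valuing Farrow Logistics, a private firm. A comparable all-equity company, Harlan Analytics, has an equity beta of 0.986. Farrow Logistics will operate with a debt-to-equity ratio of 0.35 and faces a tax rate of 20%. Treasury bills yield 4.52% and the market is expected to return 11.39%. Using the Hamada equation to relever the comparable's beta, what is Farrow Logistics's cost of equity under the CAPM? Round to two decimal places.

β_L = β_U × [1 + (1 − t)(D/E)] = 0.986 × [1 + (1 − 0.20) × 0.35]
    = 0.986 × [1 + 0.80 × 0.35] = 0.986 × 1.2800 = 1.2621
MRP = 11.39% − 4.52% = 6.87%
E(R) = R_f + β_L × MRP = 4.52% + 1.2621 × 6.87% = 13.19%

13.19%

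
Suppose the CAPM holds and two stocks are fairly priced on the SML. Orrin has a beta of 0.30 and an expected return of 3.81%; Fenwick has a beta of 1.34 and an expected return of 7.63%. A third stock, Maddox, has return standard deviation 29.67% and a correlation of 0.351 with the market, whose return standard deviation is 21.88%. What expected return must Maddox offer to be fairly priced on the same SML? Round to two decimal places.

MRP = (7.63% − 3.81%) / (1.34 − 0.30) = 3.6731%
R_f = 3.81% − 0.30 × 3.6731% = 2.7081%
β_Maddox = ρ·σ_i/σ_m = 0.351 × 29.67 / 21.88 = 0.4760
E(R_Maddox) = R_f + β × MRP = 2.7081% + 0.4760 × 3.6731% = 4.46%

4.46%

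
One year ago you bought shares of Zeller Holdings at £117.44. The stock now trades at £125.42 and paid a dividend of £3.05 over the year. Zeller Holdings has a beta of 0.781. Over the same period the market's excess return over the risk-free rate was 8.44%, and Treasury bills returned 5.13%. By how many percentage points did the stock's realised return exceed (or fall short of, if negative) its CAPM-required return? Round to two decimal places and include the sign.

-2.33%

Realised HPR = (P1 + D1 − P0) / P0 = (125.42 + 3.05 − 117.44) / 117.44 = 11.03 / 117.44 = 9.3920%
CAPM required = R_f + β·MRP = 5.13% + 0.781 × 8.44% = 11.72164%
α = realised − required = 9.3920% − 11.72164% = -2.33%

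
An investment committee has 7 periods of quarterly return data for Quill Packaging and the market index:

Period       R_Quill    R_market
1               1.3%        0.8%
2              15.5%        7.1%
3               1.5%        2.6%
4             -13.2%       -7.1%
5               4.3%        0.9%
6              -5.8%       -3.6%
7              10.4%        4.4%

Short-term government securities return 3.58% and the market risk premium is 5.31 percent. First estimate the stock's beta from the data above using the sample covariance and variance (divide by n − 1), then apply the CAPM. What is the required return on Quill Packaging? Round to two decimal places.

Mean R_i = (1.3 + 15.5 + 1.5 − 13.2 + 4.3 − 5.8 + 10.4) / 7 = 2.0000%
Mean R_m = (0.8 + 7.1 + 2.6 − 7.1 + 0.9 − 3.6 + 4.4) / 7 = 0.7286%
Σ(R_i − R̄_i)(R_m − R̄_m) = 269.0200  ⇒  Cov = 269.0200 / 6 = 44.8367
Σ(R_m − R̄_m)² = 137.6343  ⇒  Var(R_m) = 137.6343 / 6 = 22.9391
β = Cov / Var(R_m) = 44.8367 / 22.9391 = 1.9546
E(R) = R_f + β × MRP = 3.58% + 1.9546 × 5.31% = 13.96%

13.96%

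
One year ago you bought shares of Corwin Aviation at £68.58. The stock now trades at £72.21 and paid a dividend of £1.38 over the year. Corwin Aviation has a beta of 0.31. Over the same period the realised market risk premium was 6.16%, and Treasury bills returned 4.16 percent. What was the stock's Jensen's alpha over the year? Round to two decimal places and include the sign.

+1.24%

Realised HPR = (P1 + D1 − P0) / P0 = (72.21 + 1.38 − 68.58) / 68.58 = 5.01 / 68.58 = 7.3053%
CAPM required = R_f + β·MRP = 4.16% + 0.31 × 6.16% = 6.0696%
α = realised − required = 7.3053% − 6.0696% = +1.24%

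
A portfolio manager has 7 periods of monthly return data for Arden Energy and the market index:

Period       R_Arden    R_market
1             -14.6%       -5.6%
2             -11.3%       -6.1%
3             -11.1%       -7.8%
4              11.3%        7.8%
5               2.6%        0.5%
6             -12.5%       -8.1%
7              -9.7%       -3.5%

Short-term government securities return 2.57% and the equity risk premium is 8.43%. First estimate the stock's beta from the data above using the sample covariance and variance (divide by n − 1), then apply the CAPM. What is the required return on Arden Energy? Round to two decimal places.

16.22%

Mean R_i = (-14.6 − 11.3 − 11.1 + 11.3 + 2.6 − 12.5 − 9.7) / 7 = -6.4714%
Mean R_m = (-5.6 − 6.1 − 7.8 + 7.8 + 0.5 − 8.1 − 3.5) / 7 = -3.2571%
Σ(R_i − R̄_i)(R_m − R̄_m) = 314.3614  ⇒  Cov = 314.3614 / 6 = 52.3936
Σ(R_m − R̄_m)² = 194.0971  ⇒  Var(R_m) = 194.0971 / 6 = 32.3495
β = Cov / Var(R_m) = 52.3936 / 32.3495 = 1.6196
E(R) = R_f + β × MRP = 2.57% + 1.6196 × 8.43% = 16.22%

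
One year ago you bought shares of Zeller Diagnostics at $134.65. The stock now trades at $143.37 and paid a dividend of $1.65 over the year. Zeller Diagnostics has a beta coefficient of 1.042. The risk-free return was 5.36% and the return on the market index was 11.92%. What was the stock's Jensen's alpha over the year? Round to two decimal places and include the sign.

Realised HPR = (P1 + D1 − P0) / P0 = (143.37 + 1.65 − 134.65) / 134.65 = 10.37 / 134.65 = 7.7014%
MRP = 11.92% − 5.36% = 6.56%
CAPM required = R_f + β·MRP = 5.36% + 1.042 × 6.56% = 12.19552%
α = realised − required = 7.7014% − 12.19552% = -4.49%

-4.49%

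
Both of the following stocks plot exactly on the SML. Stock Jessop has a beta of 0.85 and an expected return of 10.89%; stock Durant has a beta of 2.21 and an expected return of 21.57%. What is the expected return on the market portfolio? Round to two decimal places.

Both satisfy E(R) = R_f + β·MRP, so the slope of the SML is
MRP = (21.57% − 10.89%) / (2.21 − 0.85) = 10.68% / 1.36 = 7.8529%
R_f = E(R_Jessop) − β_Jessop·MRP = 10.89% − 0.85 × 7.8529% = 4.2150%
E(R_m) = R_f + MRP = 4.2150% + 7.8529% = 12.07%

12.07%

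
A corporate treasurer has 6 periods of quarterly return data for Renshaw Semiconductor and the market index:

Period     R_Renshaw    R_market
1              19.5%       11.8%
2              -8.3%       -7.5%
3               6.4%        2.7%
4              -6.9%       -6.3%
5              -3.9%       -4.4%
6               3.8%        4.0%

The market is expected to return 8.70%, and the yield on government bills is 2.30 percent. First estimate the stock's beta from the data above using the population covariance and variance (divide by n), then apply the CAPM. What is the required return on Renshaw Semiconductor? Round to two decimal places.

Mean R_i = (19.5 − 8.3 + 6.4 − 6.9 − 3.9 + 3.8) / 6 = 1.7667%
Mean R_m = (11.8 − 7.5 + 2.7 − 6.3 − 4.4 + 4.0) / 6 = 0.0500%
Σ(R_i − R̄_i)(R_m − R̄_m) = 384.9300  ⇒  Cov = 384.9300 / 6 = 64.1550
Σ(R_m − R̄_m)² = 277.8150  ⇒  Var(R_m) = 277.8150 / 6 = 46.3025
β = Cov / Var(R_m) = 64.1550 / 46.3025 = 1.3856
MRP = 8.70% − 2.30% = 6.40%
E(R) = R_f + β × MRP = 2.30% + 1.3856 × 6.40% = 11.17%

11.17%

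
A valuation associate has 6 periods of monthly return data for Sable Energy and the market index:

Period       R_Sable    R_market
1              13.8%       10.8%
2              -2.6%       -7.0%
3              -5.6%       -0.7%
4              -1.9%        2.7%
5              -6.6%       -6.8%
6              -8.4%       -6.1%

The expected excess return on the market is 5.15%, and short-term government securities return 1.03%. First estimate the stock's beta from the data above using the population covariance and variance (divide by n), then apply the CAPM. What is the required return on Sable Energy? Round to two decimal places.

Mean R_i = (13.8 − 2.6 − 5.6 − 1.9 − 6.6 − 8.4) / 6 = -1.8833%
Mean R_m = (10.8 − 7.0 − 0.7 + 2.7 − 6.8 − 6.1) / 6 = -1.1833%
Σ(R_i − R̄_i)(R_m − R̄_m) = 248.7783  ⇒  Cov = 248.7783 / 6 = 41.4631
Σ(R_m − R̄_m)² = 248.4683  ⇒  Var(R_m) = 248.4683 / 6 = 41.4114
β = Cov / Var(R_m) = 41.4631 / 41.4114 = 1.0012
E(R) = R_f + β × MRP = 1.03% + 1.0012 × 5.15% = 6.19%

6.19%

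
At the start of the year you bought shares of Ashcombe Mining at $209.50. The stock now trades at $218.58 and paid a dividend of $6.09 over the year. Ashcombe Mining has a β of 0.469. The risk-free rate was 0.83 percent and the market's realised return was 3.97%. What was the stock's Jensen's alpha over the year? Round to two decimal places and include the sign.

Realised HPR = (P1 + D1 − P0) / P0 = (218.58 + 6.09 − 209.50) / 209.50 = 15.17 / 209.50 = 7.2411%
MRP = 3.97% − 0.83% = 3.14%
CAPM required = R_f + β·MRP = 0.83% + 0.469 × 3.14% = 2.30266%
α = realised − required = 7.2411% − 2.30266% = +4.94%

+4.94%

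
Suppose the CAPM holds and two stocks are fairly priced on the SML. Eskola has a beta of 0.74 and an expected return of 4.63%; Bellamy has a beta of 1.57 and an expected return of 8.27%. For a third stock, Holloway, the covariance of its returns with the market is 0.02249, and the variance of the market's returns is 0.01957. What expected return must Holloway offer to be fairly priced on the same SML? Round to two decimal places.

6.42%

MRP = (8.27% − 4.63%) / (1.57 − 0.74) = 4.3855%
R_f = 4.63% − 0.74 × 4.3855% = 1.3847%
β_Holloway = Cov / Var(R_m) = 0.02249 / 0.01957 = 1.1492
E(R_Holloway) = R_f + β × MRP = 1.3847% + 1.1492 × 4.3855% = 6.42%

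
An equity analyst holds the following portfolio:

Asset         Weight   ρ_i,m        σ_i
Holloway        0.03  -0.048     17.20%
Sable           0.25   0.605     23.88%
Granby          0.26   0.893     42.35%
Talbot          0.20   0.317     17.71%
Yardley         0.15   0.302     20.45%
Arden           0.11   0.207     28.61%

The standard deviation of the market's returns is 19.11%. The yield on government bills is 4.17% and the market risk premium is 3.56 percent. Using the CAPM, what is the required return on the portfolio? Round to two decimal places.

β_Holloway = -0.048 × 17.20% / 19.11% = -0.0432
β_Sable = 0.605 × 23.88% / 19.11% = 0.7560
β_Granby = 0.893 × 42.35% / 19.11% = 1.9790
β_Talbot = 0.317 × 17.71% / 19.11% = 0.2938
β_Yardley = 0.302 × 20.45% / 19.11% = 0.3232
β_Arden = 0.207 × 28.61% / 19.11% = 0.3099
β_P = Σ w_i β_i = 0.03×-0.0432 + 0.25×0.7560 + 0.26×1.9790 + 0.20×0.2938 + 0.15×0.3232 + 0.11×0.3099 = 0.8436
E(R_P) = R_f + β_P × MRP = 4.17% + 0.8436 × 3.56% = 7.17%

7.17%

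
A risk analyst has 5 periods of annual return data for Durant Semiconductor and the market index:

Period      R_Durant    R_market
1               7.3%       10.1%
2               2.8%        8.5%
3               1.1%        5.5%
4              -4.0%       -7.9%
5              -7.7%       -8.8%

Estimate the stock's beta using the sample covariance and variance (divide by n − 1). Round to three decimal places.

0.611

Mean R_i = (7.3 + 2.8 + 1.1 − 4.0 − 7.7) / 5 = -0.1000%
Mean R_m = (10.1 + 8.5 + 5.5 − 7.9 − 8.8) / 5 = 1.4800%
Σ(R_i − R̄_i)(R_m − R̄_m) = 203.6800  ⇒  Cov = 203.6800 / 4 = 50.9200
Σ(R_m − R̄_m)² = 333.4080  ⇒  Var(R_m) = 333.4080 / 4 = 83.3520
β = Cov / Var(R_m) = 50.9200 / 83.3520 = 0.6109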